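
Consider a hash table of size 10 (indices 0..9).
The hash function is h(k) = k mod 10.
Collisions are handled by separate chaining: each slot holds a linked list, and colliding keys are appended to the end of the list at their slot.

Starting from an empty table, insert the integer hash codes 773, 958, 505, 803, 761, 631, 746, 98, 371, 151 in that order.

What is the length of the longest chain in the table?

Insert 773: h=3, bucket 3 empty → new chain.
Insert 958: h=8, bucket 8 empty → new chain.
Insert 505: h=5, bucket 5 empty → new chain.
Insert 803: h=3, bucket 3 nonempty → append to chain.
Insert 761: h=1, bucket 1 empty → new chain.
Insert 631: h=1, bucket 1 nonempty → append to chain.
Insert 746: h=6, bucket 6 empty → new chain.
Insert 98: h=8, bucket 8 nonempty → append to chain.
Insert 371: h=1, bucket 1 nonempty → append to chain.
Insert 151: h=1, bucket 1 nonempty → append to chain.
Final buckets:
0: .
1: 761 -> 631 -> 371 -> 151
2: .
3: 773 -> 803
4: .
5: 505
6: 746
7: .
8: 958 -> 98
9: .

4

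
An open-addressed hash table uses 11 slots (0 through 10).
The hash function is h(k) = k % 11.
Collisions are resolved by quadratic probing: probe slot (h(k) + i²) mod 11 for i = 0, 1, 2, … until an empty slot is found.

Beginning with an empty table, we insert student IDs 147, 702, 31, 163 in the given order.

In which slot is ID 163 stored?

Insert 147: h=4, slot 4 empty → index 4.
Insert 702: h=9, slot 9 empty → index 9.
Insert 31: h=9, slot 9 occupied → index 10.
Insert 163: h=9, slots 9,10 occupied → index 2.
Table: [-, -, 163, -, 147, -, -, -, -, 702, 31]

2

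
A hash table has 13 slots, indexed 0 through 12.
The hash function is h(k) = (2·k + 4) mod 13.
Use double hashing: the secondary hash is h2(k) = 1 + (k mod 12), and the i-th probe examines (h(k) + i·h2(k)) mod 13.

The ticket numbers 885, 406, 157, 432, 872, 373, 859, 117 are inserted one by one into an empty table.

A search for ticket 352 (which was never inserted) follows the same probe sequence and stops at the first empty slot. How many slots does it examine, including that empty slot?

3

885: h=6 -> slot 6
406: h=10 -> slot 10
157: h=6, h2=2, probe 6,8 -> slot 8
432: h=10, h2=1, probe 10,11 -> slot 11
872: h=6, h2=9, probe 6,2 -> slot 2
373: h=9 -> slot 9
859: h=6, h2=8, probe 6,1 -> slot 1
117: h=4 -> slot 4
Table: [-, 859, 872, -, 117, -, 885, -, 157, 373, 406, 432, -]
Lookup 352: h=6, h2=5, probe 6,11,3 → slot 3 empty, not found.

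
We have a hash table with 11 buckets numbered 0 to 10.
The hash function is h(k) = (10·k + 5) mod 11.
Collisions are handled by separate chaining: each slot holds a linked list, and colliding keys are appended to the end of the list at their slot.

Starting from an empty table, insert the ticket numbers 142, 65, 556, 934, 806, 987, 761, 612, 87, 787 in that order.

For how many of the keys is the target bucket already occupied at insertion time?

Insert 142: h=6, bucket 6 empty -> new chain.
Insert 65: h=6, bucket 6 nonempty -> append to chain.
Insert 556: h=10, bucket 10 empty -> new chain.
Insert 934: h=6, bucket 6 nonempty -> append to chain.
Insert 806: h=2, bucket 2 empty -> new chain.
Insert 987: h=8, bucket 8 empty -> new chain.
Insert 761: h=3, bucket 3 empty -> new chain.
Insert 612: h=9, bucket 9 empty -> new chain.
Insert 87: h=6, bucket 6 nonempty -> append to chain.
Insert 787: h=10, bucket 10 nonempty -> append to chain.
Final buckets:
0: _
1: _
2: 806
3: 761
4: _
5: _
6: 142 -> 65 -> 934 -> 87
7: _
8: 987
9: 612
10: 556 -> 787

4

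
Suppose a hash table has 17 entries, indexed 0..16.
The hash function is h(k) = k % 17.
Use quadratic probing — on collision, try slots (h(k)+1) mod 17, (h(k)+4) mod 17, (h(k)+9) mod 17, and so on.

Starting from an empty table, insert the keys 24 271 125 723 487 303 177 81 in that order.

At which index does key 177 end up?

8

24 hashes to 7; slot 7 is free → place at 7.
271 hashes to 16; slot 16 is free → place at 16.
125 hashes to 6; slot 6 is free → place at 6.
723 hashes to 9; slot 9 is free → place at 9.
487 hashes to 11; slot 11 is free → place at 11.
303 hashes to 14; slot 14 is free → place at 14.
177 hashes to 7; 7 taken → place at 8.
81 hashes to 13; slot 13 is free → place at 13.
Table: [∅, ∅, ∅, ∅, ∅, ∅, 125, 24, 177, 723, ∅, 487, ∅, 81, 303, ∅, 271]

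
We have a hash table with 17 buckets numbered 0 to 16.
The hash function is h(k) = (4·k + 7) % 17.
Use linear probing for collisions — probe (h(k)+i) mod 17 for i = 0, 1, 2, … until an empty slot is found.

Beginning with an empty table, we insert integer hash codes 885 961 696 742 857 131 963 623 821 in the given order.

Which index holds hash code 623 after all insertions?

885 hashes to 11; slot 11 is free → place at 11.
961 hashes to 9; slot 9 is free → place at 9.
696 hashes to 3; slot 3 is free → place at 3.
742 hashes to 0; slot 0 is free → place at 0.
857 hashes to 1; slot 1 is free → place at 1.
131 hashes to 4; slot 4 is free → place at 4.
963 hashes to 0; 0,1 taken → place at 2.
623 hashes to 0; 0,1,2,3,4 taken → place at 5.
821 hashes to 10; slot 10 is free → place at 10.
Table: [742, 857, 963, 696, 131, 623, —, —, —, 961, 821, 885, —, —, —, —, —]

5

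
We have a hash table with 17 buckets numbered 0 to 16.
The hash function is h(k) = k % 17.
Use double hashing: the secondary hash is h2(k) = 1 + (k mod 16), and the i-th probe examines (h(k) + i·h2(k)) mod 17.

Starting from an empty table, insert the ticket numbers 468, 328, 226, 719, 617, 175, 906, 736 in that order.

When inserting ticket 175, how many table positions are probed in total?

3

468: h=9 => slot 9
328: h=5 => slot 5
226: h=5, h2=3, probe 5,8 => slot 8
719: h=5, h2=16, probe 5,4 => slot 4
617: h=5, h2=10, probe 5,15 => slot 15
175: h=5, h2=16, probe 5,4,3 => slot 3
906: h=5, h2=11, probe 5,16 => slot 16
736: h=5, h2=1, probe 5,6 => slot 6
Table: [—, —, —, 175, 719, 328, 736, —, 226, 468, —, —, —, —, —, 617, 906]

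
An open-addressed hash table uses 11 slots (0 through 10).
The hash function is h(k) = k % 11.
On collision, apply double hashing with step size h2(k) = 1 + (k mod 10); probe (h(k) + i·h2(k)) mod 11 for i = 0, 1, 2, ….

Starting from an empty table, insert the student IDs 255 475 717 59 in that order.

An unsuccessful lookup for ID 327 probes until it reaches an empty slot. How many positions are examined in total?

255: h=2 -> slot 2
475: h=2, h2=6, probe 2,8 -> slot 8
717: h=2, h2=8, probe 2,10 -> slot 10
59: h=4 -> slot 4
Table: [., ., 255, ., 59, ., ., ., 475, ., 717]
Lookup 327: h=8, h2=8, probe 8,5 → slot 5 empty, not found.

2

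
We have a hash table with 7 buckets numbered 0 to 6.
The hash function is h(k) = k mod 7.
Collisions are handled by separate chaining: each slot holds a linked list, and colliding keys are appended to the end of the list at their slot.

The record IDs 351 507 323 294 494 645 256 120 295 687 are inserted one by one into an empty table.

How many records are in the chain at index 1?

6

351 -> bucket 1
507 -> bucket 3
323 -> bucket 1 (collision)
294 -> bucket 0
494 -> bucket 4
645 -> bucket 1 (collision)
256 -> bucket 4 (collision)
120 -> bucket 1 (collision)
295 -> bucket 1 (collision)
687 -> bucket 1 (collision)
Final buckets:
0: 294
1: 351 -> 323 -> 645 -> 120 -> 295 -> 687
2: —
3: 507
4: 494 -> 256
5: —
6: —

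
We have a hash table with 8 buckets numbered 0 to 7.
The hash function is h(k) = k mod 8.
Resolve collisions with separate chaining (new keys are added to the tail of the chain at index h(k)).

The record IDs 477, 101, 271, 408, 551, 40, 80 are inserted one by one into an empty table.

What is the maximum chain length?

477 → bucket 5
101 → bucket 5 (collision)
271 → bucket 7
408 → bucket 0
551 → bucket 7 (collision)
40 → bucket 0 (collision)
80 → bucket 0 (collision)
Final buckets:
0: 408 -> 40 -> 80
1: _
2: _
3: _
4: _
5: 477 -> 101
6: _
7: 271 -> 551

3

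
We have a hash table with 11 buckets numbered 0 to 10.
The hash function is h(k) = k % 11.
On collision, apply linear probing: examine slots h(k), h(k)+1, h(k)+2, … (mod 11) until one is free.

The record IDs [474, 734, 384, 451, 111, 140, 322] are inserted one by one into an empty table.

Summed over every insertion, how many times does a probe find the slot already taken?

2

Insert 474: h=1, slot 1 empty → index 1.
Insert 734: h=8, slot 8 empty → index 8.
Insert 384: h=10, slot 10 empty → index 10.
Insert 451: h=0, slot 0 empty → index 0.
Insert 111: h=1, slot 1 occupied → index 2.
Insert 140: h=8, slot 8 occupied → index 9.
Insert 322: h=3, slot 3 empty → index 3.
Table: [451, 474, 111, 322, -, -, -, -, 734, 140, 384]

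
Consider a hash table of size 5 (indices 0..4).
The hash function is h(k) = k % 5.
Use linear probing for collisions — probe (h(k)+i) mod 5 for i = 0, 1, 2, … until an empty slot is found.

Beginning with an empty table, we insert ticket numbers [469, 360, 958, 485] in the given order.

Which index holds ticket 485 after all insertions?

469: h=4 -> slot 4
360: h=0 -> slot 0
958: h=3 -> slot 3
485: h=0, probe 0,1 -> slot 1
Table: [360, 485, ., 958, 469]

1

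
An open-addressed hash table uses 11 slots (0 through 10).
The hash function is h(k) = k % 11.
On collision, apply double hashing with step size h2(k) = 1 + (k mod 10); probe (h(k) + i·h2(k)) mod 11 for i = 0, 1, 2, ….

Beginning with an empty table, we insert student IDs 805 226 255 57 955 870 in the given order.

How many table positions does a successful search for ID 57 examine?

805 hashes to 2; slot 2 is free => place at 2.
226 hashes to 6; slot 6 is free => place at 6.
255 hashes to 2, h2=6; 2 taken => place at 8.
57 hashes to 2, h2=8; 2 taken => place at 10.
955 hashes to 9; slot 9 is free => place at 9.
870 hashes to 1; slot 1 is free => place at 1.
Table: [-, 870, 805, -, -, -, 226, -, 255, 955, 57]
Lookup 57: h=2, h2=8, probe 2,10 → found at 10.

2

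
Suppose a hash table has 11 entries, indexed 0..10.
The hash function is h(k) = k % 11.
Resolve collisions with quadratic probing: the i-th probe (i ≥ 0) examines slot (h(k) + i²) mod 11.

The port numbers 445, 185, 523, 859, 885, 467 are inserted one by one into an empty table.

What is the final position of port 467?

Insert 445: h=5, slot 5 empty -> index 5.
Insert 185: h=9, slot 9 empty -> index 9.
Insert 523: h=6, slot 6 empty -> index 6.
Insert 859: h=1, slot 1 empty -> index 1.
Insert 885: h=5, slots 5,6,9 occupied -> index 3.
Insert 467: h=5, slots 5,6,9,3 occupied -> index 10.
Table: [—, 859, —, 885, —, 445, 523, —, —, 185, 467]

10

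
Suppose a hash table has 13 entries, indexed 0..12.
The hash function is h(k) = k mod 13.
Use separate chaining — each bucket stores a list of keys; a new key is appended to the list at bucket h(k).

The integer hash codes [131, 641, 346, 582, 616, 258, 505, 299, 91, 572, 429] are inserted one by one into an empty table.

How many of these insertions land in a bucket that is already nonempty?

4

Insert 131: h=1, bucket 1 empty -> new chain.
Insert 641: h=4, bucket 4 empty -> new chain.
Insert 346: h=8, bucket 8 empty -> new chain.
Insert 582: h=10, bucket 10 empty -> new chain.
Insert 616: h=5, bucket 5 empty -> new chain.
Insert 258: h=11, bucket 11 empty -> new chain.
Insert 505: h=11, bucket 11 nonempty -> append to chain.
Insert 299: h=0, bucket 0 empty -> new chain.
Insert 91: h=0, bucket 0 nonempty -> append to chain.
Insert 572: h=0, bucket 0 nonempty -> append to chain.
Insert 429: h=0, bucket 0 nonempty -> append to chain.
Final buckets:
0: 299 -> 91 -> 572 -> 429
1: 131
2: ∅
3: ∅
4: 641
5: 616
6: ∅
7: ∅
8: 346
9: ∅
10: 582
11: 258 -> 505
12: ∅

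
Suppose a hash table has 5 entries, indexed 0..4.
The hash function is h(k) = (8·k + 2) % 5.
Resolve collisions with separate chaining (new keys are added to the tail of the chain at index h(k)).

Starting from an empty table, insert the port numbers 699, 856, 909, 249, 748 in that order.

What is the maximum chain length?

Insert 699: h=4, bucket 4 empty -> new chain.
Insert 856: h=0, bucket 0 empty -> new chain.
Insert 909: h=4, bucket 4 nonempty -> append to chain.
Insert 249: h=4, bucket 4 nonempty -> append to chain.
Insert 748: h=1, bucket 1 empty -> new chain.
Final buckets:
0: 856
1: 748
2: -
3: -
4: 699 -> 909 -> 249

3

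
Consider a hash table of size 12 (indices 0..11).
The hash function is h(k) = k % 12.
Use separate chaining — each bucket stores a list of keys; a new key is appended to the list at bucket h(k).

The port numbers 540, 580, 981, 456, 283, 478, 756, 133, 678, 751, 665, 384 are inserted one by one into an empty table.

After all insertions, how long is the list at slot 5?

Insert 540: h=0, bucket 0 empty -> new chain.
Insert 580: h=4, bucket 4 empty -> new chain.
Insert 981: h=9, bucket 9 empty -> new chain.
Insert 456: h=0, bucket 0 nonempty -> append to chain.
Insert 283: h=7, bucket 7 empty -> new chain.
Insert 478: h=10, bucket 10 empty -> new chain.
Insert 756: h=0, bucket 0 nonempty -> append to chain.
Insert 133: h=1, bucket 1 empty -> new chain.
Insert 678: h=6, bucket 6 empty -> new chain.
Insert 751: h=7, bucket 7 nonempty -> append to chain.
Insert 665: h=5, bucket 5 empty -> new chain.
Insert 384: h=0, bucket 0 nonempty -> append to chain.
Final buckets:
0: 540 -> 456 -> 756 -> 384
1: 133
2: —
3: —
4: 580
5: 665
6: 678
7: 283 -> 751
8: —
9: 981
10: 478
11: —

1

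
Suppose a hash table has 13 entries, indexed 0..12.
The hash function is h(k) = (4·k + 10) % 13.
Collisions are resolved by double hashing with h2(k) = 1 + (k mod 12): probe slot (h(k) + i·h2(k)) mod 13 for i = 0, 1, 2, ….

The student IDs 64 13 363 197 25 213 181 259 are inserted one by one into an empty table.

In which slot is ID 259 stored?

9

64 hashes to 6; slot 6 is free -> place at 6.
13 hashes to 10; slot 10 is free -> place at 10.
363 hashes to 6, h2=4; 6,10 taken -> place at 1.
197 hashes to 5; slot 5 is free -> place at 5.
25 hashes to 6, h2=2; 6 taken -> place at 8.
213 hashes to 4; slot 4 is free -> place at 4.
181 hashes to 6, h2=2; 6,8,10 taken -> place at 12.
259 hashes to 6, h2=8; 6,1 taken -> place at 9.
Table: [∅, 363, ∅, ∅, 213, 197, 64, ∅, 25, 259, 13, ∅, 181]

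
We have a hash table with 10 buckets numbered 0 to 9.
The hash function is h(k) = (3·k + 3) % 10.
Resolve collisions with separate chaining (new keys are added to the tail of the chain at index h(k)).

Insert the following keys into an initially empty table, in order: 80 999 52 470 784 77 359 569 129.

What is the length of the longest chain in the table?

4

80 → bucket 3
999 → bucket 0
52 → bucket 9
470 → bucket 3 (collision)
784 → bucket 5
77 → bucket 4
359 → bucket 0 (collision)
569 → bucket 0 (collision)
129 → bucket 0 (collision)
Final buckets:
0: 999 -> 359 -> 569 -> 129
1: -
2: -
3: 80 -> 470
4: 77
5: 784
6: -
7: -
8: -
9: 52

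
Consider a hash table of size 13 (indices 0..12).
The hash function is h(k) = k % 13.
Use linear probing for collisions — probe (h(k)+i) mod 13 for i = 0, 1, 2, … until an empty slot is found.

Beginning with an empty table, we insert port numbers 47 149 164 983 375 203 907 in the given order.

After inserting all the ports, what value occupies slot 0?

47: h=8 → slot 8
149: h=6 → slot 6
164: h=8, probe 8,9 → slot 9
983: h=8, probe 8,9,10 → slot 10
375: h=11 → slot 11
203: h=8, probe 8,9,10,11,12 → slot 12
907: h=10, probe 10,11,12,0 → slot 0
Table: [907, _, _, _, _, _, 149, _, 47, 164, 983, 375, 203]

907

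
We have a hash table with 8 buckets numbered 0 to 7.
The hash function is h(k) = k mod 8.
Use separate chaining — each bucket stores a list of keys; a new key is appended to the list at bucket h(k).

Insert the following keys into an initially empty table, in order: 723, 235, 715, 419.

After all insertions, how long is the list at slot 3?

Insert 723: h=3, bucket 3 empty → new chain.
Insert 235: h=3, bucket 3 nonempty → append to chain.
Insert 715: h=3, bucket 3 nonempty → append to chain.
Insert 419: h=3, bucket 3 nonempty → append to chain.
Final buckets:
0: _
1: _
2: _
3: 723 -> 235 -> 715 -> 419
4: _
5: _
6: _
7: _

4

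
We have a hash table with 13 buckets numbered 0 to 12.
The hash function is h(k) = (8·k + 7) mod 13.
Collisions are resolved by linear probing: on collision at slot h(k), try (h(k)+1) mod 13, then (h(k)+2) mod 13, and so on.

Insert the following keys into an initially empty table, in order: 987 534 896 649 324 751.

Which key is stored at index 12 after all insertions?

987

987: h=12 => slot 12
534: h=2 => slot 2
896: h=12, probe 12,0 => slot 0
649: h=12, probe 12,0,1 => slot 1
324: h=12, probe 12,0,1,2,3 => slot 3
751: h=9 => slot 9
Table: [896, 649, 534, 324, ∅, ∅, ∅, ∅, ∅, 751, ∅, ∅, 987]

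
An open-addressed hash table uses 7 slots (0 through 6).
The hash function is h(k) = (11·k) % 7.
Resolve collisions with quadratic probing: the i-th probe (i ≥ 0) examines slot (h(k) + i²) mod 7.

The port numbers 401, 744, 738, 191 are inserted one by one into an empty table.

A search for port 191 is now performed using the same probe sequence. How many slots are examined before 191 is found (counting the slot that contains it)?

4

401: h=1 => slot 1
744: h=1, probe 1,2 => slot 2
738: h=5 => slot 5
191: h=1, probe 1,2,5,3 => slot 3
Table: [_, 401, 744, 191, _, 738, _]
Lookup 191: h=1, probe 1,2,5,3 → found at 3.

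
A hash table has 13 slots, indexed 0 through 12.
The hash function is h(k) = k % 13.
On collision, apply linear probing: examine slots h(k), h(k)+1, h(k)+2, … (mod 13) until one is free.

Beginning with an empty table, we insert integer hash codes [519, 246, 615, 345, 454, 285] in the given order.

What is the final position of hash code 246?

0

Insert 519: h=12, slot 12 empty => index 12.
Insert 246: h=12, slot 12 occupied => index 0.
Insert 615: h=4, slot 4 empty => index 4.
Insert 345: h=7, slot 7 empty => index 7.
Insert 454: h=12, slots 12,0 occupied => index 1.
Insert 285: h=12, slots 12,0,1 occupied => index 2.
Table: [246, 454, 285, ., 615, ., ., 345, ., ., ., ., 519]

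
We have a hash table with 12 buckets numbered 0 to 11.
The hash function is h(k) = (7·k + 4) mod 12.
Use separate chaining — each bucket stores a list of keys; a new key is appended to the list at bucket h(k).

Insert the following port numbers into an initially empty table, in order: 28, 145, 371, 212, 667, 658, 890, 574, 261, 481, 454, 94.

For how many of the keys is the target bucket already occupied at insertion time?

28 -> bucket 8
145 -> bucket 11
371 -> bucket 9
212 -> bucket 0
667 -> bucket 5
658 -> bucket 2
890 -> bucket 6
574 -> bucket 2 (collision)
261 -> bucket 7
481 -> bucket 11 (collision)
454 -> bucket 2 (collision)
94 -> bucket 2 (collision)
Final buckets:
0: 212
1: —
2: 658 -> 574 -> 454 -> 94
3: —
4: —
5: 667
6: 890
7: 261
8: 28
9: 371
10: —
11: 145 -> 481

4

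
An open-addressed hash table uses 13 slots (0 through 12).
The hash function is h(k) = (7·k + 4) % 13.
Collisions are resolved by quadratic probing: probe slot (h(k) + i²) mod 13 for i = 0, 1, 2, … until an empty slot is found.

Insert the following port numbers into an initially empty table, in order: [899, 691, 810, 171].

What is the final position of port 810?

7

899: h=5 => slot 5
691: h=5, probe 5,6 => slot 6
810: h=6, probe 6,7 => slot 7
171: h=5, probe 5,6,9 => slot 9
Table: [-, -, -, -, -, 899, 691, 810, -, 171, -, -, -]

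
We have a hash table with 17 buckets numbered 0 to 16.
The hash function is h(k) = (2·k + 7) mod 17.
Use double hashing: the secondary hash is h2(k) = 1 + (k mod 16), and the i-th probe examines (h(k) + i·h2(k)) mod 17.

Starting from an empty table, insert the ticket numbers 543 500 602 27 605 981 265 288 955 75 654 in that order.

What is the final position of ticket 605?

7

543: h=5 => slot 5
500: h=4 => slot 4
602: h=4, h2=11, probe 4,15 => slot 15
27: h=10 => slot 10
605: h=10, h2=14, probe 10,7 => slot 7
981: h=14 => slot 14
265: h=10, h2=10, probe 10,3 => slot 3
288: h=5, h2=1, probe 5,6 => slot 6
955: h=13 => slot 13
75: h=4, h2=12, probe 4,16 => slot 16
654: h=6, h2=15, probe 6,4,2 => slot 2
Table: [_, _, 654, 265, 500, 543, 288, 605, _, _, 27, _, _, 955, 981, 602, 75]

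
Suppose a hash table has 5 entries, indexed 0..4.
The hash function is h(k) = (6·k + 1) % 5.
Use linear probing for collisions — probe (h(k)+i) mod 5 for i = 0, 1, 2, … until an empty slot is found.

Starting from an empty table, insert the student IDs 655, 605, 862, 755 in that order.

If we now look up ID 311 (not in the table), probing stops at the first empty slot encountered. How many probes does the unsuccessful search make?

655: h=1 => slot 1
605: h=1, probe 1,2 => slot 2
862: h=3 => slot 3
755: h=1, probe 1,2,3,4 => slot 4
Table: [., 655, 605, 862, 755]
Lookup 311: h=2, probe 2,3,4,0 → slot 0 empty, not found.

4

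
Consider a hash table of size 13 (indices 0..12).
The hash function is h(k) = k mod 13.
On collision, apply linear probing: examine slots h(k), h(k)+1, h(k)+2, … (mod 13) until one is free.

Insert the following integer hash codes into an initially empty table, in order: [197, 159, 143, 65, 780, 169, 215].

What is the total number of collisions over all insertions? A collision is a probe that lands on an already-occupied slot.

Insert 197: h=2, slot 2 empty → index 2.
Insert 159: h=3, slot 3 empty → index 3.
Insert 143: h=0, slot 0 empty → index 0.
Insert 65: h=0, slot 0 occupied → index 1.
Insert 780: h=0, slots 0,1,2,3 occupied → index 4.
Insert 169: h=0, slots 0,1,2,3,4 occupied → index 5.
Insert 215: h=7, slot 7 empty → index 7.
Table: [143, 65, 197, 159, 780, 169, _, 215, _, _, _, _, _]

10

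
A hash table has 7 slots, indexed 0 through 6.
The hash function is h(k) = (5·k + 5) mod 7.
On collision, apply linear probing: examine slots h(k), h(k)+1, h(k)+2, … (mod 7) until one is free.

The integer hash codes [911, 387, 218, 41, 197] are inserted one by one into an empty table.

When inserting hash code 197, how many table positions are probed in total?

911: h=3 => slot 3
387: h=1 => slot 1
218: h=3, probe 3,4 => slot 4
41: h=0 => slot 0
197: h=3, probe 3,4,5 => slot 5
Table: [41, 387, ∅, 911, 218, 197, ∅]

3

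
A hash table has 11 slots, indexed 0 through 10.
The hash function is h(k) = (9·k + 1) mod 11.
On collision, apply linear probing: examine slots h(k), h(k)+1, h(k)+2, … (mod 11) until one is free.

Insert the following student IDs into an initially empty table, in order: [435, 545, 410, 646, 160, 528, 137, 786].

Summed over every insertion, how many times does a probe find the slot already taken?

Insert 435: h=0, slot 0 empty => index 0.
Insert 545: h=0, slot 0 occupied => index 1.
Insert 410: h=6, slot 6 empty => index 6.
Insert 646: h=7, slot 7 empty => index 7.
Insert 160: h=0, slots 0,1 occupied => index 2.
Insert 528: h=1, slots 1,2 occupied => index 3.
Insert 137: h=2, slots 2,3 occupied => index 4.
Insert 786: h=2, slots 2,3,4 occupied => index 5.
Table: [435, 545, 160, 528, 137, 786, 410, 646, ., ., .]

10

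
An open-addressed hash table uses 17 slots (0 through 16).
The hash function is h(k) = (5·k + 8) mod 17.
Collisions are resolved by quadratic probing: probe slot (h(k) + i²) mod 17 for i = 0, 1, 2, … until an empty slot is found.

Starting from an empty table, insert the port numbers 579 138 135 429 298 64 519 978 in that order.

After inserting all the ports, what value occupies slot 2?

298

579 hashes to 13; slot 13 is free → place at 13.
138 hashes to 1; slot 1 is free → place at 1.
135 hashes to 3; slot 3 is free → place at 3.
429 hashes to 11; slot 11 is free → place at 11.
298 hashes to 2; slot 2 is free → place at 2.
64 hashes to 5; slot 5 is free → place at 5.
519 hashes to 2; 2,3 taken → place at 6.
978 hashes to 2; 2,3,6,11,1 taken → place at 10.
Table: [_, 138, 298, 135, _, 64, 519, _, _, _, 978, 429, _, 579, _, _, _]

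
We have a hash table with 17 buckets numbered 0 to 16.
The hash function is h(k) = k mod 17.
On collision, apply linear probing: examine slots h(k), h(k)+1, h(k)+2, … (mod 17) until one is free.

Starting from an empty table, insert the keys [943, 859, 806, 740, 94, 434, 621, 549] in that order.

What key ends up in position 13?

Insert 943: h=8, slot 8 empty => index 8.
Insert 859: h=9, slot 9 empty => index 9.
Insert 806: h=7, slot 7 empty => index 7.
Insert 740: h=9, slot 9 occupied => index 10.
Insert 94: h=9, slots 9,10 occupied => index 11.
Insert 434: h=9, slots 9,10,11 occupied => index 12.
Insert 621: h=9, slots 9,10,11,12 occupied => index 13.
Insert 549: h=5, slot 5 empty => index 5.
Table: [-, -, -, -, -, 549, -, 806, 943, 859, 740, 94, 434, 621, -, -, -]

621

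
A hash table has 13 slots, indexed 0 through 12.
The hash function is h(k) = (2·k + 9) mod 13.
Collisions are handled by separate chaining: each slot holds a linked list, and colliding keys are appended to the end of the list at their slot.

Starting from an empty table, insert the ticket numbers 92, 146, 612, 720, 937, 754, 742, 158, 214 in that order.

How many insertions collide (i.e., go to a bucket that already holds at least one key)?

Insert 92: h=11, bucket 11 empty → new chain.
Insert 146: h=2, bucket 2 empty → new chain.
Insert 612: h=11, bucket 11 nonempty → append to chain.
Insert 720: h=6, bucket 6 empty → new chain.
Insert 937: h=11, bucket 11 nonempty → append to chain.
Insert 754: h=9, bucket 9 empty → new chain.
Insert 742: h=11, bucket 11 nonempty → append to chain.
Insert 158: h=0, bucket 0 empty → new chain.
Insert 214: h=8, bucket 8 empty → new chain.
Final buckets:
0: 158
1: _
2: 146
3: _
4: _
5: _
6: 720
7: _
8: 214
9: 754
10: _
11: 92 -> 612 -> 937 -> 742
12: _

3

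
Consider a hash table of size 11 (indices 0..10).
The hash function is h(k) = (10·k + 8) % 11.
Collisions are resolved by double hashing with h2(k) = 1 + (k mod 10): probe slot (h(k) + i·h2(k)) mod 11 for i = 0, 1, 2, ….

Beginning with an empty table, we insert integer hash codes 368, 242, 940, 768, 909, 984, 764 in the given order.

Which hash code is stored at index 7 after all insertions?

764

368: h=3 -> slot 3
242: h=8 -> slot 8
940: h=3, h2=1, probe 3,4 -> slot 4
768: h=10 -> slot 10
909: h=1 -> slot 1
984: h=3, h2=5, probe 3,8,2 -> slot 2
764: h=3, h2=5, probe 3,8,2,7 -> slot 7
Table: [∅, 909, 984, 368, 940, ∅, ∅, 764, 242, ∅, 768]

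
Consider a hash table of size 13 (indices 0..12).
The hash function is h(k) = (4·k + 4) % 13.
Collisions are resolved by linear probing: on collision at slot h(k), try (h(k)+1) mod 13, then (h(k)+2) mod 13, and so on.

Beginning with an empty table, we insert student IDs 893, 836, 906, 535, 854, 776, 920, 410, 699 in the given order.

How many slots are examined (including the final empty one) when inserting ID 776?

893 hashes to 1; slot 1 is free => place at 1.
836 hashes to 7; slot 7 is free => place at 7.
906 hashes to 1; 1 taken => place at 2.
535 hashes to 12; slot 12 is free => place at 12.
854 hashes to 1; 1,2 taken => place at 3.
776 hashes to 1; 1,2,3 taken => place at 4.
920 hashes to 5; slot 5 is free => place at 5.
410 hashes to 6; slot 6 is free => place at 6.
699 hashes to 5; 5,6,7 taken => place at 8.
Table: [., 893, 906, 854, 776, 920, 410, 836, 699, ., ., ., 535]

4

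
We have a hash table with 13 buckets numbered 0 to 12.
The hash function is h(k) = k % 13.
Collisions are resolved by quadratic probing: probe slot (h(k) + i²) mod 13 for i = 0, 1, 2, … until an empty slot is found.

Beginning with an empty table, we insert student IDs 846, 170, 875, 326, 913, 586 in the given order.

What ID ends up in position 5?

846: h=1 => slot 1
170: h=1, probe 1,2 => slot 2
875: h=4 => slot 4
326: h=1, probe 1,2,5 => slot 5
913: h=3 => slot 3
586: h=1, probe 1,2,5,10 => slot 10
Table: [—, 846, 170, 913, 875, 326, —, —, —, —, 586, —, —]

326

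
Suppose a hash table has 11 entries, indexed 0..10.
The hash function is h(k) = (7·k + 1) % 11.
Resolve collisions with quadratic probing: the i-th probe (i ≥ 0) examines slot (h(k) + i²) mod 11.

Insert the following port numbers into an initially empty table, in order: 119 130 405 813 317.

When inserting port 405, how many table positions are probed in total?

3

119: h=9 -> slot 9
130: h=9, probe 9,10 -> slot 10
405: h=9, probe 9,10,2 -> slot 2
813: h=5 -> slot 5
317: h=9, probe 9,10,2,7 -> slot 7
Table: [_, _, 405, _, _, 813, _, 317, _, 119, 130]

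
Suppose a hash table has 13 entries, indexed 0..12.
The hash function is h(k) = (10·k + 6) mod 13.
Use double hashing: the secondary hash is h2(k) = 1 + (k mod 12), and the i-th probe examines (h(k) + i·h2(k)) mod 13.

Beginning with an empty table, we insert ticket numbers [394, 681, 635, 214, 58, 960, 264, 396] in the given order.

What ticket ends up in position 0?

Insert 394: h=7, slot 7 empty → index 7.
Insert 681: h=4, slot 4 empty → index 4.
Insert 635: h=12, slot 12 empty → index 12.
Insert 214: h=1, slot 1 empty → index 1.
Insert 58: h=1, h2=11, slots 1,12 occupied → index 10.
Insert 960: h=12, h2=1, slot 12 occupied → index 0.
Insert 264: h=7, h2=1, slot 7 occupied → index 8.
Insert 396: h=1, h2=1, slot 1 occupied → index 2.
Table: [960, 214, 396, -, 681, -, -, 394, 264, -, 58, -, 635]

960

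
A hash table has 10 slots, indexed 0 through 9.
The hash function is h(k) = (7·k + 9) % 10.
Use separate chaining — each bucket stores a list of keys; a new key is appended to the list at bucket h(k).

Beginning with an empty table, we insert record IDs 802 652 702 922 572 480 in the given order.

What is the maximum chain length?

802 -> bucket 3
652 -> bucket 3 (collision)
702 -> bucket 3 (collision)
922 -> bucket 3 (collision)
572 -> bucket 3 (collision)
480 -> bucket 9
Final buckets:
0: -
1: -
2: -
3: 802 -> 652 -> 702 -> 922 -> 572
4: -
5: -
6: -
7: -
8: -
9: 480

5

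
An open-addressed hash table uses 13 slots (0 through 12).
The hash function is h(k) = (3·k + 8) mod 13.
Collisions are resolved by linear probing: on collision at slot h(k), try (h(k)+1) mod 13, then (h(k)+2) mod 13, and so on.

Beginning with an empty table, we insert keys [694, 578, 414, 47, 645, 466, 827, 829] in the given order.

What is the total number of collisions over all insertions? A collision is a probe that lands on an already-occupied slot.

Insert 694: h=10, slot 10 empty → index 10.
Insert 578: h=0, slot 0 empty → index 0.
Insert 414: h=2, slot 2 empty → index 2.
Insert 47: h=6, slot 6 empty → index 6.
Insert 645: h=6, slot 6 occupied → index 7.
Insert 466: h=2, slot 2 occupied → index 3.
Insert 827: h=6, slots 6,7 occupied → index 8.
Insert 829: h=12, slot 12 empty → index 12.
Table: [578, ∅, 414, 466, ∅, ∅, 47, 645, 827, ∅, 694, ∅, 829]

4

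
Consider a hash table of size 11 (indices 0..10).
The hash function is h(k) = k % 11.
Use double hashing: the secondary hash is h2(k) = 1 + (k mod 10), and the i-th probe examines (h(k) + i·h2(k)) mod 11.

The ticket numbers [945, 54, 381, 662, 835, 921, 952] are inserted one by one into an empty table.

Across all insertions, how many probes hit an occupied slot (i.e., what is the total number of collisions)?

Insert 945: h=10, slot 10 empty -> index 10.
Insert 54: h=10, h2=5, slot 10 occupied -> index 4.
Insert 381: h=7, slot 7 empty -> index 7.
Insert 662: h=2, slot 2 empty -> index 2.
Insert 835: h=10, h2=6, slot 10 occupied -> index 5.
Insert 921: h=8, slot 8 empty -> index 8.
Insert 952: h=6, slot 6 empty -> index 6.
Table: [∅, ∅, 662, ∅, 54, 835, 952, 381, 921, ∅, 945]

2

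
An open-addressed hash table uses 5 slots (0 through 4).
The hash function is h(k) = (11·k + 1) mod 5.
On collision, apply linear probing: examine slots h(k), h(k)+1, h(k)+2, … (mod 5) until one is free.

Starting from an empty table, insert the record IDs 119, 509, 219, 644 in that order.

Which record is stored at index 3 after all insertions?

644

Insert 119: h=0, slot 0 empty => index 0.
Insert 509: h=0, slot 0 occupied => index 1.
Insert 219: h=0, slots 0,1 occupied => index 2.
Insert 644: h=0, slots 0,1,2 occupied => index 3.
Table: [119, 509, 219, 644, ∅]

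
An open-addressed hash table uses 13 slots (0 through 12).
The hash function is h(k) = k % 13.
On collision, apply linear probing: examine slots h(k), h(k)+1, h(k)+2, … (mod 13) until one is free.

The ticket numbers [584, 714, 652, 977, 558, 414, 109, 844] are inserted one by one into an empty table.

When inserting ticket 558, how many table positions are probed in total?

Insert 584: h=12, slot 12 empty => index 12.
Insert 714: h=12, slot 12 occupied => index 0.
Insert 652: h=2, slot 2 empty => index 2.
Insert 977: h=2, slot 2 occupied => index 3.
Insert 558: h=12, slots 12,0 occupied => index 1.
Insert 414: h=11, slot 11 empty => index 11.
Insert 109: h=5, slot 5 empty => index 5.
Insert 844: h=12, slots 12,0,1,2,3 occupied => index 4.
Table: [714, 558, 652, 977, 844, 109, -, -, -, -, -, 414, 584]

3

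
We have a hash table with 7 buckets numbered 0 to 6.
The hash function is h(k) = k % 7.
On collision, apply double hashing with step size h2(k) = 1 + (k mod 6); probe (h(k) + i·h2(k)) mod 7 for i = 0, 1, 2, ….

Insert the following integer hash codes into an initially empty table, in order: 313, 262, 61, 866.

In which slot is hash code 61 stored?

313 hashes to 5; slot 5 is free => place at 5.
262 hashes to 3; slot 3 is free => place at 3.
61 hashes to 5, h2=2; 5 taken => place at 0.
866 hashes to 5, h2=3; 5 taken => place at 1.
Table: [61, 866, _, 262, _, 313, _]

0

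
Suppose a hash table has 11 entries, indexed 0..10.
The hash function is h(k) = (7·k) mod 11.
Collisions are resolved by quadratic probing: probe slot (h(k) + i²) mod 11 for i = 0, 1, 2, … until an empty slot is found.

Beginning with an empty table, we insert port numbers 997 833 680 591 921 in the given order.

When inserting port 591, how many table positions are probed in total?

2

Insert 997: h=5, slot 5 empty → index 5.
Insert 833: h=1, slot 1 empty → index 1.
Insert 680: h=8, slot 8 empty → index 8.
Insert 591: h=1, slot 1 occupied → index 2.
Insert 921: h=1, slots 1,2,5 occupied → index 10.
Table: [-, 833, 591, -, -, 997, -, -, 680, -, 921]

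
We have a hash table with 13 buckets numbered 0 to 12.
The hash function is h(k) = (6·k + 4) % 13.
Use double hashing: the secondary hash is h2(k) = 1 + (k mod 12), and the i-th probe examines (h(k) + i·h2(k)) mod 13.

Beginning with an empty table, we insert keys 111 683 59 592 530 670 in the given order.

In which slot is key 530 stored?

111: h=7 → slot 7
683: h=7, h2=12, probe 7,6 → slot 6
59: h=7, h2=12, probe 7,6,5 → slot 5
592: h=7, h2=5, probe 7,12 → slot 12
530: h=12, h2=3, probe 12,2 → slot 2
670: h=7, h2=11, probe 7,5,3 → slot 3
Table: [-, -, 530, 670, -, 59, 683, 111, -, -, -, -, 592]

2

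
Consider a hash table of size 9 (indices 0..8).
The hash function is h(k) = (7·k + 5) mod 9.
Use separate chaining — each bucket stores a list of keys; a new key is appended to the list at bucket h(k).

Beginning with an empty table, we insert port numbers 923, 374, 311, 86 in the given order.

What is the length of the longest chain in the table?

4

Insert 923: h=4, bucket 4 empty → new chain.
Insert 374: h=4, bucket 4 nonempty → append to chain.
Insert 311: h=4, bucket 4 nonempty → append to chain.
Insert 86: h=4, bucket 4 nonempty → append to chain.
Final buckets:
0: _
1: _
2: _
3: _
4: 923 -> 374 -> 311 -> 86
5: _
6: _
7: _
8: _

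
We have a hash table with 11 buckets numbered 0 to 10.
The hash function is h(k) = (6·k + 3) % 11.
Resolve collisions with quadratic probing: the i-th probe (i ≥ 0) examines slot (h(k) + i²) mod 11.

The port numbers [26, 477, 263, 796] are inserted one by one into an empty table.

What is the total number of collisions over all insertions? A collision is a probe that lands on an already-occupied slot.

Insert 26: h=5, slot 5 empty -> index 5.
Insert 477: h=5, slot 5 occupied -> index 6.
Insert 263: h=8, slot 8 empty -> index 8.
Insert 796: h=5, slots 5,6 occupied -> index 9.
Table: [—, —, —, —, —, 26, 477, —, 263, 796, —]

3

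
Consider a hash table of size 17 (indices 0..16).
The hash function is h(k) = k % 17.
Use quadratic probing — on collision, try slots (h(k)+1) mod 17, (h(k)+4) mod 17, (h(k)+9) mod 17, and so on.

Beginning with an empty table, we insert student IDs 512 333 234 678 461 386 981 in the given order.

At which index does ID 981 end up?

16

512 hashes to 2; slot 2 is free → place at 2.
333 hashes to 10; slot 10 is free → place at 10.
234 hashes to 13; slot 13 is free → place at 13.
678 hashes to 15; slot 15 is free → place at 15.
461 hashes to 2; 2 taken → place at 3.
386 hashes to 12; slot 12 is free → place at 12.
981 hashes to 12; 12,13 taken → place at 16.
Table: [∅, ∅, 512, 461, ∅, ∅, ∅, ∅, ∅, ∅, 333, ∅, 386, 234, ∅, 678, 981]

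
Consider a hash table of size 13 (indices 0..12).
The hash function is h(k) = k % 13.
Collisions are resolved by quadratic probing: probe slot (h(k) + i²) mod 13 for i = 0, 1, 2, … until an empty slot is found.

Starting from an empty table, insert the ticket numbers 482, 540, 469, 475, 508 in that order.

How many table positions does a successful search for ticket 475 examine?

Insert 482: h=1, slot 1 empty → index 1.
Insert 540: h=7, slot 7 empty → index 7.
Insert 469: h=1, slot 1 occupied → index 2.
Insert 475: h=7, slot 7 occupied → index 8.
Insert 508: h=1, slots 1,2 occupied → index 5.
Table: [., 482, 469, ., ., 508, ., 540, 475, ., ., ., .]
Lookup 475: h=7, probe 7,8 → found at 8.

2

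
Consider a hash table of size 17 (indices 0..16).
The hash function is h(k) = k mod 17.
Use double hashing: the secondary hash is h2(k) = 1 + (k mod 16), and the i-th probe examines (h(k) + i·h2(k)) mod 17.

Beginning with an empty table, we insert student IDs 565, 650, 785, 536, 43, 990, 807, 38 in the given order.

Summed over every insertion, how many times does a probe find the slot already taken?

565: h=4 → slot 4
650: h=4, h2=11, probe 4,15 → slot 15
785: h=3 → slot 3
536: h=9 → slot 9
43: h=9, h2=12, probe 9,4,16 → slot 16
990: h=4, h2=15, probe 4,2 → slot 2
807: h=8 → slot 8
38: h=4, h2=7, probe 4,11 → slot 11
Table: [-, -, 990, 785, 565, -, -, -, 807, 536, -, 38, -, -, -, 650, 43]

5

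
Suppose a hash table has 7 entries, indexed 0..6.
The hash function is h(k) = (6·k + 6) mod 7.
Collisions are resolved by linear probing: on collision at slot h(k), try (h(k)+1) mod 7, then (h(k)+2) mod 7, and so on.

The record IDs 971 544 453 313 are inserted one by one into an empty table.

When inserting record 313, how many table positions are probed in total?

4

Insert 971: h=1, slot 1 empty -> index 1.
Insert 544: h=1, slot 1 occupied -> index 2.
Insert 453: h=1, slots 1,2 occupied -> index 3.
Insert 313: h=1, slots 1,2,3 occupied -> index 4.
Table: [—, 971, 544, 453, 313, —, —]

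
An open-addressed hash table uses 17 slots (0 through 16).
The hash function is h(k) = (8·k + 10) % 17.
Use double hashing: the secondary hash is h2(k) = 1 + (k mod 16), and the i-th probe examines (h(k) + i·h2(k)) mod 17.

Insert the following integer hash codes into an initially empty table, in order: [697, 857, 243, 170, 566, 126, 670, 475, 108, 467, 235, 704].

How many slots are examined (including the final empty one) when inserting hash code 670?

3

697 hashes to 10; slot 10 is free → place at 10.
857 hashes to 15; slot 15 is free → place at 15.
243 hashes to 16; slot 16 is free → place at 16.
170 hashes to 10, h2=11; 10 taken → place at 4.
566 hashes to 16, h2=7; 16 taken → place at 6.
126 hashes to 15, h2=15; 15 taken → place at 13.
670 hashes to 15, h2=15; 15,13 taken → place at 11.
475 hashes to 2; slot 2 is free → place at 2.
108 hashes to 7; slot 7 is free → place at 7.
467 hashes to 6, h2=4; 6,10 taken → place at 14.
235 hashes to 3; slot 3 is free → place at 3.
704 hashes to 15, h2=1; 15,16 taken → place at 0.
Table: [704, ∅, 475, 235, 170, ∅, 566, 108, ∅, ∅, 697, 670, ∅, 126, 467, 857, 243]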